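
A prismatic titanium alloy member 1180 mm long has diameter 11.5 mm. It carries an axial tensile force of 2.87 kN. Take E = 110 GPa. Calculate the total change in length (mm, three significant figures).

0.296 mm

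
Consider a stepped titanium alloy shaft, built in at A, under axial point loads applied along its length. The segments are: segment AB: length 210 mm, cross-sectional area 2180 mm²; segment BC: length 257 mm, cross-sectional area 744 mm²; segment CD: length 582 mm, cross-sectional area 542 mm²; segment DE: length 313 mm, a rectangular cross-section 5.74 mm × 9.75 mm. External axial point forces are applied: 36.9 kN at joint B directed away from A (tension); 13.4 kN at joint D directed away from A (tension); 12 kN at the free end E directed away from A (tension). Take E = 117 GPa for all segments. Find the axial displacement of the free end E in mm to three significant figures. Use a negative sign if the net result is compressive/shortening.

Internal axial forces (sectioning from the free end, tension +): N_DE = 12 kN, N_CD = 25.4 kN, N_BC = 25.4 kN, N_AB = 62.3 kN.
A_DE = 55.97 mm².
δ_AB = 62300·210/(2180·117000) = 0.05129 mm
δ_BC = 25400·257/(744·117000) = 0.07499 mm
δ_CD = 25400·582/(542·117000) = 0.2331 mm
δ_DE = 12000·313/(55.97·117000) = 0.5736 mm
δ = Σδ_i = 0.933 mm.

0.933 mm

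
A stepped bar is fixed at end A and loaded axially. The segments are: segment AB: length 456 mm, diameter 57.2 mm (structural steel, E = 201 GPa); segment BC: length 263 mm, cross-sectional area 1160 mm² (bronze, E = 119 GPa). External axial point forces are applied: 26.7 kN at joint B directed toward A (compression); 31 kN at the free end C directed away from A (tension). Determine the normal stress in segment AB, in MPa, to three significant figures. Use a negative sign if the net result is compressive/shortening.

1.67 MPa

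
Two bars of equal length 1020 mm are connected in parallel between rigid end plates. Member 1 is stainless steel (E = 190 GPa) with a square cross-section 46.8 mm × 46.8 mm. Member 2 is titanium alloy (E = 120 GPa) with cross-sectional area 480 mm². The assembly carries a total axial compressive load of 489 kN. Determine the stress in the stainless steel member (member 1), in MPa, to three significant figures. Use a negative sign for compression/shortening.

-196 MPa

A_1 = 2190 mm².
Equal strain + equilibrium ⇒ each member carries load in proportion to AE: A₁E₁ = 416100000 N, A₂E₂ = 57600000 N, ΣAE = 473700000 N.
σ₁ = P·E₁/ΣAE = -489000·190000/473700000 = -196.1 MPa.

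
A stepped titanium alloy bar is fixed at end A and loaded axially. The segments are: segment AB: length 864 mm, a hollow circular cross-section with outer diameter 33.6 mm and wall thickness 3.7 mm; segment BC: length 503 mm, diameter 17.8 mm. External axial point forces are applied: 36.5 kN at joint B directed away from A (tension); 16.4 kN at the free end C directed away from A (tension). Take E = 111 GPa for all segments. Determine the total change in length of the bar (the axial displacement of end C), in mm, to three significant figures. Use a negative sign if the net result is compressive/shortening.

Internal axial forces (sectioning from the free end, tension +): N_BC = 16.4 kN, N_AB = 52.9 kN.
A_AB = 347.6 mm².
A_BC = 248.8 mm².
δ_AB = 52900·864/(347.6·111000) = 1.185 mm
δ_BC = 16400·503/(248.8·111000) = 0.2986 mm
δ = Σδ_i = 1.483 mm.

1.48 mm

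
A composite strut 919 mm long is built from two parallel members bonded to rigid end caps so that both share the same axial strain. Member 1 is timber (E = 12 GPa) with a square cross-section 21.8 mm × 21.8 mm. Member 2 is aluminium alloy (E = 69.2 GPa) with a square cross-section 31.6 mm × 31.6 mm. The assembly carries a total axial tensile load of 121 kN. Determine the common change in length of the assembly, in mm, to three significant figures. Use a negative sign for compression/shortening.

1.49 mm

A_1 = 475.2 mm².
A_2 = 998.6 mm².
Equal strain + equilibrium ⇒ each member carries load in proportion to AE: A₁E₁ = 5703000 N, A₂E₂ = 69100000 N, ΣAE = 74800000 N.
δ = PL/ΣAE = 121000·919/74800000 = 1.487 mm.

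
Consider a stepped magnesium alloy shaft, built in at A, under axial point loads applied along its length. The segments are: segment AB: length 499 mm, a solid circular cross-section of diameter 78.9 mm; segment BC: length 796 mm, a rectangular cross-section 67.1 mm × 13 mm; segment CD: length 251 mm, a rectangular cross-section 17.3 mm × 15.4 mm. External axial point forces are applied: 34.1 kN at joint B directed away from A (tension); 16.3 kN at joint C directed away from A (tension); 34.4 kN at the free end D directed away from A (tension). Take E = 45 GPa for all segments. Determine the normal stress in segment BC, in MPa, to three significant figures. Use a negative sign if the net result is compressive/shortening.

Internal axial forces (sectioning from the free end, tension +): N_CD = 34.4 kN, N_BC = 50.7 kN, N_AB = 84.8 kN.
A_BC = 872.3 mm².
σ_BC = N_BC/A_BC = 50700/872.3 = 58.12 MPa.

58.1 MPa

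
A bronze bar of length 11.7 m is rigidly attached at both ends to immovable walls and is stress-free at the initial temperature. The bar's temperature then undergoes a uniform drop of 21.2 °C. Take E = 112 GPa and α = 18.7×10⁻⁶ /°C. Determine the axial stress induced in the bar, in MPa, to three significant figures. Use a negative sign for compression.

Free thermal expansion αLΔT = 18.7e-6 · 11700 · -21.2 = -4.638 mm.
The walls impose strain ε = −(-4.638)/11700 = 3.9644e-04; σ = Eε = 112000 · 3.9644e-04 = 44.4 MPa.

44.4 MPa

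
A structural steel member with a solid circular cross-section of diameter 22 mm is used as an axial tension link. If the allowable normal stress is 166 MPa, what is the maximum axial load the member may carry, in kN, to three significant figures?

63.1 kN

A = 380.1 mm².
P_max = σ_allow · A = 166 · 380.1 = 63100 N = 63.1 kN.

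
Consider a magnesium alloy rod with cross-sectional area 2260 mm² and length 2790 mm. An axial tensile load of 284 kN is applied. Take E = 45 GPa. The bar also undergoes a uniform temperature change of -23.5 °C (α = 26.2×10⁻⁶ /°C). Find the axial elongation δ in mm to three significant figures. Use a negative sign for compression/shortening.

δ_mech = NL/(AE) = 284000·2790/(2260·45000) = 7.791 mm.
δ_thermal = αLΔT = 26.2e-6·2790·-23.5 = -1.718 mm.
δ = δ_mech + δ_thermal = 6.073 mm.

6.07 mm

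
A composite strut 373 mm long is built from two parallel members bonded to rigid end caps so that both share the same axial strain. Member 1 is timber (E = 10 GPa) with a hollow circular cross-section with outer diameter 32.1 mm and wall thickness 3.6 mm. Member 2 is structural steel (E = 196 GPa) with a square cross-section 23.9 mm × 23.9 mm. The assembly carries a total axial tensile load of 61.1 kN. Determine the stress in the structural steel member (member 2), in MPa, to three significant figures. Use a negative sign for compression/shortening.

A_1 = 322.3 mm².
A_2 = 571.2 mm².
Equal strain + equilibrium ⇒ each member carries load in proportion to AE: A₁E₁ = 3223000 N, A₂E₂ = 112000000 N, ΣAE = 115200000 N.
σ₂ = P·E₂/ΣAE = 61100·196000/115200000 = 104 MPa.

104 MPa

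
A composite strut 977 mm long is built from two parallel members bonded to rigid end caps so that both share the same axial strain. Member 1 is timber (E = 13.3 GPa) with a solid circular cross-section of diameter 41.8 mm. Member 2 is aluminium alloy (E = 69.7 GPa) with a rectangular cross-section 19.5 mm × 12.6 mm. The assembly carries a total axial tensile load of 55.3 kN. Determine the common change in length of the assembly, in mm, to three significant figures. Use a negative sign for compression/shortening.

1.53 mm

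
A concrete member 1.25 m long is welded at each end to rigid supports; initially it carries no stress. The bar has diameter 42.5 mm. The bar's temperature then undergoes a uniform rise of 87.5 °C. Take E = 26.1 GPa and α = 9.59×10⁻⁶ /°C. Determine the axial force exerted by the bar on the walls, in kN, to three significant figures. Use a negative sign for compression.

-31.1 kN

Free thermal expansion αLΔT = 9.59e-6 · 1250 · 87.5 = 1.049 mm.
The walls impose strain ε = −(1.049)/1250 = -8.3912e-04; σ = Eε = 26100 · -8.3912e-04 = -21.9 MPa.
Wall reaction R = σ·A = -21.9·1419 = -31070 N = -31.07 kN.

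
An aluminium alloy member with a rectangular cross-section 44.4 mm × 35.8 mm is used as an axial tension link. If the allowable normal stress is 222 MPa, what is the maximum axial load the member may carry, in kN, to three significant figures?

A = 1590 mm².
P_max = σ_allow · A = 222 · 1590 = 352900 N = 352.9 kN.

353 kN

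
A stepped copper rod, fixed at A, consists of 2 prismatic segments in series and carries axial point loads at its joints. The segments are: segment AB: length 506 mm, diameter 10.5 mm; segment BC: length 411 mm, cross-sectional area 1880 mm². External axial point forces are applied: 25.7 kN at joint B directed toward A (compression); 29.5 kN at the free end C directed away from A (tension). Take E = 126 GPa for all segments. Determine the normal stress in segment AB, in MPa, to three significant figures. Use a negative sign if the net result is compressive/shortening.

Internal axial forces (sectioning from the free end, tension +): N_BC = 29.5 kN, N_AB = 3.8 kN.
A_AB = 86.59 mm².
σ_AB = N_AB/A_AB = 3800/86.59 = 43.88 MPa.

43.9 MPa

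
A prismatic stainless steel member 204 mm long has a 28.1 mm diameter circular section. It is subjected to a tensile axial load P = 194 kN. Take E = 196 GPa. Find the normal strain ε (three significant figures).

A = 620.2 mm².
σ = N/A = 312.8 MPa; ε = σ/E = 312.8/196000 = 1.596e-03.

0.00160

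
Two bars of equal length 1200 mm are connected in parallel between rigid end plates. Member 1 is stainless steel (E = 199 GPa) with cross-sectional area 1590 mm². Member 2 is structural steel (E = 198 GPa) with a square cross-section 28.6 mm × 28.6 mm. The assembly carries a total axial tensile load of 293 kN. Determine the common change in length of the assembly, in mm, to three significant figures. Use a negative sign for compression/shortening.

A_2 = 818 mm².
Equal strain + equilibrium ⇒ each member carries load in proportion to AE: A₁E₁ = 316400000 N, A₂E₂ = 162000000 N, ΣAE = 478400000 N.
δ = PL/ΣAE = 293000·1200/478400000 = 0.735 mm.

0.735 mm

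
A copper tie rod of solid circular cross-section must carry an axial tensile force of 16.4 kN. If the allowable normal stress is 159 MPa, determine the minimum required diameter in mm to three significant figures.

11.5 mm

Required area A ≥ P/σ_allow = 16400/159 = 103.1 mm².
For a solid circular section, d ≥ √(4A/π) = 11.46 mm.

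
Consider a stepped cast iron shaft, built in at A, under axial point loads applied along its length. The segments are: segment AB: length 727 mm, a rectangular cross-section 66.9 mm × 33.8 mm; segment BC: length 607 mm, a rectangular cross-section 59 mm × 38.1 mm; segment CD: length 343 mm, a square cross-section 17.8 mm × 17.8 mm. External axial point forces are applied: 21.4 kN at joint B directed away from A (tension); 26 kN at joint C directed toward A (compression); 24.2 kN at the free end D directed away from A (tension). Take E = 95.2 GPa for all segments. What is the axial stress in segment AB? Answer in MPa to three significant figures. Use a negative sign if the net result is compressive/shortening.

Internal axial forces (sectioning from the free end, tension +): N_CD = 24.2 kN, N_BC = -1.8 kN, N_AB = 19.6 kN.
A_AB = 2261 mm².
σ_AB = N_AB/A_AB = 19600/2261 = 8.668 MPa.

8.67 MPa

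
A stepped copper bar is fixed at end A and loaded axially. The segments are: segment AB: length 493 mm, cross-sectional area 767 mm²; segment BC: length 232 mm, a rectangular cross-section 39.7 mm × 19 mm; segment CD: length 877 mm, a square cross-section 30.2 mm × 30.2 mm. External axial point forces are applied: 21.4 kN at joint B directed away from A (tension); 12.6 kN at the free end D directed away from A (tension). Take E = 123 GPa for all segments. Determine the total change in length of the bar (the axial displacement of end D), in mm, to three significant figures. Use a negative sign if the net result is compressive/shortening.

0.308 mm

Internal axial forces (sectioning from the free end, tension +): N_CD = 12.6 kN, N_BC = 12.6 kN, N_AB = 34 kN.
A_BC = 754.3 mm².
A_CD = 912 mm².
δ_AB = 34000·493/(767·123000) = 0.1777 mm
δ_BC = 12600·232/(754.3·123000) = 0.03151 mm
δ_CD = 12600·877/(912·123000) = 0.0985 mm
δ = Σδ_i = 0.3077 mm.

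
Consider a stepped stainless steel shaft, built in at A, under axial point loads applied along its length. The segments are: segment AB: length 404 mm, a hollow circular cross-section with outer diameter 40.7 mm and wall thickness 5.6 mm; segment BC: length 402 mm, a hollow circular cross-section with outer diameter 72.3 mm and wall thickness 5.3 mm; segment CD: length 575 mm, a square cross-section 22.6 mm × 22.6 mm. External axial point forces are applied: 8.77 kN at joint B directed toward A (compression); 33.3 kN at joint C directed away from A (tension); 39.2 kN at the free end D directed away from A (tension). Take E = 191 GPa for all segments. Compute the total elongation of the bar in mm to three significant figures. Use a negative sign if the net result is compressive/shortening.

0.586 mm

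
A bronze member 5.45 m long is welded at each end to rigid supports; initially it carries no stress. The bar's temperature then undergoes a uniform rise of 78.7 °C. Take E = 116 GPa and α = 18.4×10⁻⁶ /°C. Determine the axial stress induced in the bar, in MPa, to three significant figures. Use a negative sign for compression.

-168 MPa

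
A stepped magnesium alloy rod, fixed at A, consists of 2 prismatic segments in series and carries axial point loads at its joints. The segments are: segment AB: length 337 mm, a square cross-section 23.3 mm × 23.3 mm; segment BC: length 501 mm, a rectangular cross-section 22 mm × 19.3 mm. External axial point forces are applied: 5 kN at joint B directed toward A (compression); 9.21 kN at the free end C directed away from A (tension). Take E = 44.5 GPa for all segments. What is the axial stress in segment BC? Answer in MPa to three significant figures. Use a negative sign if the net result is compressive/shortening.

21.7 MPa

Internal axial forces (sectioning from the free end, tension +): N_BC = 9.21 kN, N_AB = 4.21 kN.
A_BC = 424.6 mm².
σ_BC = N_BC/A_BC = 9210/424.6 = 21.69 MPa.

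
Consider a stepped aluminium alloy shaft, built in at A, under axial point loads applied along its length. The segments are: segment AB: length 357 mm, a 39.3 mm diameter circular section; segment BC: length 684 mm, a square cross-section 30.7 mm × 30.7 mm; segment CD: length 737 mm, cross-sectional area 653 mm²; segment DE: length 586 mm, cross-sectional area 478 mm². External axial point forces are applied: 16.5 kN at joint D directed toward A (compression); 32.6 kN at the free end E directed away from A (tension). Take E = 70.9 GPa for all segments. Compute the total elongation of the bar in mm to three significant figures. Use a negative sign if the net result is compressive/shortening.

1.05 mm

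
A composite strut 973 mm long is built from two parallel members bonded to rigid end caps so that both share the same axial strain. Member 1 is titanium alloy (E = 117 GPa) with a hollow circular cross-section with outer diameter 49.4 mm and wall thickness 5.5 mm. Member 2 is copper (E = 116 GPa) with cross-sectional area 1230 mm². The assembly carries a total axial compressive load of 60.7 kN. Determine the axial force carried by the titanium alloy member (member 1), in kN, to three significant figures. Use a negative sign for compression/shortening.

A_1 = 758.5 mm².
Equal strain + equilibrium ⇒ each member carries load in proportion to AE: A₁E₁ = 88750000 N, A₂E₂ = 142700000 N, ΣAE = 231400000 N.
F₁ = P·A₁E₁/ΣAE = -60700·88750000/231400000 = -23280 N.

-23.3 kN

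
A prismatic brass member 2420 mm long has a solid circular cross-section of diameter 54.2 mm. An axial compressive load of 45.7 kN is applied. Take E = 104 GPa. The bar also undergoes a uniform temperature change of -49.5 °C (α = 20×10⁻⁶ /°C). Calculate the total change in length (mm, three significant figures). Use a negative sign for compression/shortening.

-2.86 mm

A = 2307 mm².
δ_mech = NL/(AE) = -45700·2420/(2307·104000) = -0.4609 mm.
δ_thermal = αLΔT = 20e-6·2420·-49.5 = -2.396 mm.
δ = δ_mech + δ_thermal = -2.857 mm.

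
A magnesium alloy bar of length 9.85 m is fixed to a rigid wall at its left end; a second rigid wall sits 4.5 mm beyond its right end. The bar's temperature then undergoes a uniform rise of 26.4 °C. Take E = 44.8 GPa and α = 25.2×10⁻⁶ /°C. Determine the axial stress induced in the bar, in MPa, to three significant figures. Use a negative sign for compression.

Free thermal expansion αLΔT = 25.2e-6 · 9850 · 26.4 = 6.553 mm.
The walls engage after the gap closes; constrained expansion = 6.553 − 4.5 = 2.053 mm.
The walls impose strain ε = −(2.053)/9850 = -2.0843e-04; σ = Eε = 44800 · -2.0843e-04 = -9.338 MPa.

-9.34 MPa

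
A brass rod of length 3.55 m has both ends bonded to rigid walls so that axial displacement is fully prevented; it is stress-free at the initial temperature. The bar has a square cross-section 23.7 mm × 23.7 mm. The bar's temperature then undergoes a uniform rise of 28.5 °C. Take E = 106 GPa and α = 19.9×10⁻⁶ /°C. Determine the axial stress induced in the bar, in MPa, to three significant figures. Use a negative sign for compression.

Free thermal expansion αLΔT = 19.9e-6 · 3550 · 28.5 = 2.013 mm.
The walls impose strain ε = −(2.013)/3550 = -5.6715e-04; σ = Eε = 106000 · -5.6715e-04 = -60.12 MPa.

-60.1 MPa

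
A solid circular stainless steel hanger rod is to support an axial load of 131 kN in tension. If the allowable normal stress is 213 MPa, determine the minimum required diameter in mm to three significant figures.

Required area A ≥ P/σ_allow = 131000/213 = 615 mm².
For a solid circular section, d ≥ √(4A/π) = 27.98 mm.

28.0 mm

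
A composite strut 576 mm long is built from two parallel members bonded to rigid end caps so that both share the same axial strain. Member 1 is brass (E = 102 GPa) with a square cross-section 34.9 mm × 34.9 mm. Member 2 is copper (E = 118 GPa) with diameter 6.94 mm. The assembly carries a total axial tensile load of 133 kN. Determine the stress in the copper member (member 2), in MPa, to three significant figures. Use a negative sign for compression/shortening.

A_1 = 1218 mm².
A_2 = 37.83 mm².
Equal strain + equilibrium ⇒ each member carries load in proportion to AE: A₁E₁ = 124200000 N, A₂E₂ = 4464000 N, ΣAE = 128700000 N.
σ₂ = P·E₂/ΣAE = 133000·118000/128700000 = 121.9 MPa.

122 MPa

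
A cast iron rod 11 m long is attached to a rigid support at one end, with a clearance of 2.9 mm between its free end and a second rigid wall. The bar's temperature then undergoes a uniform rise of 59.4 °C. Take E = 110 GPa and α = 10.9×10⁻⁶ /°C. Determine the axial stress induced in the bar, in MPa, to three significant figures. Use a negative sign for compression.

-42.2 MPa

Free thermal expansion αLΔT = 10.9e-6 · 11000 · 59.4 = 7.122 mm.
The walls engage after the gap closes; constrained expansion = 7.122 − 2.9 = 4.222 mm.
The walls impose strain ε = −(4.222)/11000 = -3.8382e-04; σ = Eε = 110000 · -3.8382e-04 = -42.22 MPa.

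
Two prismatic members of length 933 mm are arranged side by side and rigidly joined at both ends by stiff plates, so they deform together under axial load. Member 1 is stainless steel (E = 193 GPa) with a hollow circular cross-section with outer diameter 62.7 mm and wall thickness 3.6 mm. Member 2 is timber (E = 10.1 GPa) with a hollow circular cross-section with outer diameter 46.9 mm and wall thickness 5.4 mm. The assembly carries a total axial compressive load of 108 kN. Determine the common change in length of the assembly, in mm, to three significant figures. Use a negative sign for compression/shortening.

-0.740 mm

A_1 = 668.4 mm².
A_2 = 704 mm².
Equal strain + equilibrium ⇒ each member carries load in proportion to AE: A₁E₁ = 129000000 N, A₂E₂ = 7111000 N, ΣAE = 136100000 N.
δ = PL/ΣAE = -108000·933/136100000 = -0.7403 mm.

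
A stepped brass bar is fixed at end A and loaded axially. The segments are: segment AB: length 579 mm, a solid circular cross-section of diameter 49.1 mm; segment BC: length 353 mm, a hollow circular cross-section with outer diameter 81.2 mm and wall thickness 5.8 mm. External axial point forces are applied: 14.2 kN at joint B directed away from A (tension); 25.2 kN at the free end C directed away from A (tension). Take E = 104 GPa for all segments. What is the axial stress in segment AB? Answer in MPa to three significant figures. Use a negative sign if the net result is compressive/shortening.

Internal axial forces (sectioning from the free end, tension +): N_BC = 25.2 kN, N_AB = 39.4 kN.
A_AB = 1893 mm².
σ_AB = N_AB/A_AB = 39400/1893 = 20.81 MPa.

20.8 MPa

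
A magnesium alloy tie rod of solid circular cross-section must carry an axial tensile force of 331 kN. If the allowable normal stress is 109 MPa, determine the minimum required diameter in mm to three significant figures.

Required area A ≥ P/σ_allow = 331000/109 = 3037 mm².
For a solid circular section, d ≥ √(4A/π) = 62.18 mm.

62.2 mm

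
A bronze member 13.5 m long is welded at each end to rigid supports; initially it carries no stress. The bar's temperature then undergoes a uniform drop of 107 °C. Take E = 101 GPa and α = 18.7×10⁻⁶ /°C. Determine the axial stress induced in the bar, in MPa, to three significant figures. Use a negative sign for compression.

Free thermal expansion αLΔT = 18.7e-6 · 13500 · -107 = -27.01 mm.
The walls impose strain ε = −(-27.01)/13500 = 2.0009e-03; σ = Eε = 101000 · 2.0009e-03 = 202.1 MPa.

202 MPa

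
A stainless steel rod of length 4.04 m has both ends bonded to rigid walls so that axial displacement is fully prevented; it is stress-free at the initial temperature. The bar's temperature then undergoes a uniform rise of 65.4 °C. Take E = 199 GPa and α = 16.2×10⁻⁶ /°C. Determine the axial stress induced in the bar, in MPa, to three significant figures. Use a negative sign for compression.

-211 MPa

Free thermal expansion αLΔT = 16.2e-6 · 4040 · 65.4 = 4.28 mm.
The walls impose strain ε = −(4.28)/4040 = -1.0595e-03; σ = Eε = 199000 · -1.0595e-03 = -210.8 MPa.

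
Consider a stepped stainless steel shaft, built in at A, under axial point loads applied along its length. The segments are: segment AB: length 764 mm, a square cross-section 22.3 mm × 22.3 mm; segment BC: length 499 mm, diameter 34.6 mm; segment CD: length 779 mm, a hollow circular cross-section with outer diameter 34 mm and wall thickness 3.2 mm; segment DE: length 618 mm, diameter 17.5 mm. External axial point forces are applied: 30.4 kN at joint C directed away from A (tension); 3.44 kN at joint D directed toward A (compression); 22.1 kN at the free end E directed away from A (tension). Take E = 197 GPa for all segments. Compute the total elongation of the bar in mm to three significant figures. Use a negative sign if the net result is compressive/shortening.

1.04 mm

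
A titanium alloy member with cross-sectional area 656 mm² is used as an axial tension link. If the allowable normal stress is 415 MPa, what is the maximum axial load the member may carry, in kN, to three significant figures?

272 kN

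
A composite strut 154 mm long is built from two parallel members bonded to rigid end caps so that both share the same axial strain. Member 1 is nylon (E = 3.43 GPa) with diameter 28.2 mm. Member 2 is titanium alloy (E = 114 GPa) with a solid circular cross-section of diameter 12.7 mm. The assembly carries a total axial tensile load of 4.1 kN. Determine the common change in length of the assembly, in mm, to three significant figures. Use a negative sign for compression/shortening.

0.0381 mm

A_1 = 624.6 mm².
A_2 = 126.7 mm².
Equal strain + equilibrium ⇒ each member carries load in proportion to AE: A₁E₁ = 2142000 N, A₂E₂ = 14440000 N, ΣAE = 16580000 N.
δ = PL/ΣAE = 4100·154/16580000 = 0.03807 mm.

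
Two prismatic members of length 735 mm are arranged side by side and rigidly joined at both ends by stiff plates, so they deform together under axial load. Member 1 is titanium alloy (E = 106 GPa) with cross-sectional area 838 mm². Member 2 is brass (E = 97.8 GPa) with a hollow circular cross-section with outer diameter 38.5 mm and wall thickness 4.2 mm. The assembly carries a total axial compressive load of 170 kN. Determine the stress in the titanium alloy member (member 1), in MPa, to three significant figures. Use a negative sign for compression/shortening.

A_2 = 452.6 mm².
Equal strain + equilibrium ⇒ each member carries load in proportion to AE: A₁E₁ = 88830000 N, A₂E₂ = 44260000 N, ΣAE = 133100000 N.
σ₁ = P·E₁/ΣAE = -170000·106000/133100000 = -135.4 MPa.

-135 MPa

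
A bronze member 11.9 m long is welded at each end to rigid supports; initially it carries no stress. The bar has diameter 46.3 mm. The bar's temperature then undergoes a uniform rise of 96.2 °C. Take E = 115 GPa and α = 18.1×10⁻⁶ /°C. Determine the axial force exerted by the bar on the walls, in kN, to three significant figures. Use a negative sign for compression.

-337 kN

Free thermal expansion αLΔT = 18.1e-6 · 11900 · 96.2 = 20.72 mm.
The walls impose strain ε = −(20.72)/11900 = -1.7412e-03; σ = Eε = 115000 · -1.7412e-03 = -200.2 MPa.
Wall reaction R = σ·A = -200.2·1684 = -337100 N = -337.1 kN.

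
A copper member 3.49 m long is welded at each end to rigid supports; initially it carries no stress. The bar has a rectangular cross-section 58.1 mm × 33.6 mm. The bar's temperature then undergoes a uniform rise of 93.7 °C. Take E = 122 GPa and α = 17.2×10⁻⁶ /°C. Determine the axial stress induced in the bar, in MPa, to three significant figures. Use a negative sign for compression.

Free thermal expansion αLΔT = 17.2e-6 · 3490 · 93.7 = 5.625 mm.
The walls impose strain ε = −(5.625)/3490 = -1.6116e-03; σ = Eε = 122000 · -1.6116e-03 = -196.6 MPa.

-197 MPa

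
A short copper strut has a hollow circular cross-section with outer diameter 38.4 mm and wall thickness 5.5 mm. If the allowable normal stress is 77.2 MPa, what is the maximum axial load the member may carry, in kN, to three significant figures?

43.9 kN

A = 568.5 mm².
P_max = σ_allow · A = 77.2 · 568.5 = 43890 N = 43.89 kN.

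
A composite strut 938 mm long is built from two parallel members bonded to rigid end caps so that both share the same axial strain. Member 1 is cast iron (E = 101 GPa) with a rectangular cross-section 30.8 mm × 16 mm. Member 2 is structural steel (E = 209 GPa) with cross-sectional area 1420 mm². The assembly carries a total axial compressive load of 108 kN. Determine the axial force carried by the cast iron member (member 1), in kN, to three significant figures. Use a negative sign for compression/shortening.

-15.5 kN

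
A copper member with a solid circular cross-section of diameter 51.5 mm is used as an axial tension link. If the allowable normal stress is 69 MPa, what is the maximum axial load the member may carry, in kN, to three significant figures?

144 kN

A = 2083 mm².
P_max = σ_allow · A = 69 · 2083 = 143700 N = 143.7 kN.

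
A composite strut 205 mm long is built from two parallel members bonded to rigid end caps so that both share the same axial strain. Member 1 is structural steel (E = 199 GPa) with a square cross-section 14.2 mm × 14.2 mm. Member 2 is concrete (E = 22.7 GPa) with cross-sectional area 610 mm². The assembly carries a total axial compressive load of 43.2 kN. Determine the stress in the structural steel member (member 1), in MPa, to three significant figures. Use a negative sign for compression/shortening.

-159 MPa

A_1 = 201.6 mm².
Equal strain + equilibrium ⇒ each member carries load in proportion to AE: A₁E₁ = 40130000 N, A₂E₂ = 13850000 N, ΣAE = 53970000 N.
σ₁ = P·E₁/ΣAE = -43200·199000/53970000 = -159.3 MPa.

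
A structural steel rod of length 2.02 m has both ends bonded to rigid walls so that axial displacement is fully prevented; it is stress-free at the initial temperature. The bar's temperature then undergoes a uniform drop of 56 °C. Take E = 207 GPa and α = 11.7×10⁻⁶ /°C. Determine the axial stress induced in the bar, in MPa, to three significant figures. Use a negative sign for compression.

136 MPa

Free thermal expansion αLΔT = 11.7e-6 · 2020 · -56 = -1.324 mm.
The walls impose strain ε = −(-1.324)/2020 = 6.5520e-04; σ = Eε = 207000 · 6.5520e-04 = 135.6 MPa.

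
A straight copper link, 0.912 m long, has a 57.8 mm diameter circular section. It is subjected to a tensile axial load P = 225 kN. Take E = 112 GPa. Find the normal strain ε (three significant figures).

7.66e-04

A = 2624 mm².
σ = N/A = 85.75 MPa; ε = σ/E = 85.75/112000 = 7.656e-04.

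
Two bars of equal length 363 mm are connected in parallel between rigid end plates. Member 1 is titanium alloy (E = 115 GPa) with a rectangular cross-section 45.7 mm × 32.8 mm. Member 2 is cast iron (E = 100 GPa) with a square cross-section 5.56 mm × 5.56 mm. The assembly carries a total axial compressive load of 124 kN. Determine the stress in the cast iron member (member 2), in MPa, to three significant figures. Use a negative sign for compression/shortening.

-70.7 MPa

A_1 = 1499 mm².
A_2 = 30.91 mm².
Equal strain + equilibrium ⇒ each member carries load in proportion to AE: A₁E₁ = 172400000 N, A₂E₂ = 3091000 N, ΣAE = 175500000 N.
σ₂ = P·E₂/ΣAE = -124000·100000/175500000 = -70.67 MPa.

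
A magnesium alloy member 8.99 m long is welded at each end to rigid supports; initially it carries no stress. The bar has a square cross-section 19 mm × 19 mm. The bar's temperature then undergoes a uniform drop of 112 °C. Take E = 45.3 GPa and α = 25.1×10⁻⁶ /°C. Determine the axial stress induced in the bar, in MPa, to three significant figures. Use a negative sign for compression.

127 MPa

Free thermal expansion αLΔT = 25.1e-6 · 8990 · -112 = -25.27 mm.
The walls impose strain ε = −(-25.27)/8990 = 2.8112e-03; σ = Eε = 45300 · 2.8112e-03 = 127.3 MPa.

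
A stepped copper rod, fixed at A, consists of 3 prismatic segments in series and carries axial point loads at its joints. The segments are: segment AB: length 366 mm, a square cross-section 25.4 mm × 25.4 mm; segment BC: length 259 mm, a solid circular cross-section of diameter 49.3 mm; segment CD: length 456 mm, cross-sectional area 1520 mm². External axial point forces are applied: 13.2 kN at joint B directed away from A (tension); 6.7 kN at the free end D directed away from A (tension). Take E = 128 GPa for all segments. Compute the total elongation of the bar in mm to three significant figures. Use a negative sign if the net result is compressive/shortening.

Internal axial forces (sectioning from the free end, tension +): N_CD = 6.7 kN, N_BC = 6.7 kN, N_AB = 19.9 kN.
A_AB = 645.2 mm².
A_BC = 1909 mm².
δ_AB = 19900·366/(645.2·128000) = 0.0882 mm
δ_BC = 6700·259/(1909·128000) = 0.007102 mm
δ_CD = 6700·456/(1520·128000) = 0.0157 mm
δ = Σδ_i = 0.111 mm.

0.111 mm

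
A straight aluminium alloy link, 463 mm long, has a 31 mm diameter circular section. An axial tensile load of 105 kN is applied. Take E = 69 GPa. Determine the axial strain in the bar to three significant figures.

0.00202

A = 754.8 mm².
σ = N/A = 139.1 MPa; ε = σ/E = 139.1/69000 = 2.016e-03.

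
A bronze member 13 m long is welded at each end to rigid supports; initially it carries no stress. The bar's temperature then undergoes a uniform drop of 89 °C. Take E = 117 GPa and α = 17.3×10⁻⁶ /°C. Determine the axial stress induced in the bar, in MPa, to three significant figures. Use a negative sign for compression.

Free thermal expansion αLΔT = 17.3e-6 · 13000 · -89 = -20.02 mm.
The walls impose strain ε = −(-20.02)/13000 = 1.5397e-03; σ = Eε = 117000 · 1.5397e-03 = 180.1 MPa.

180 MPa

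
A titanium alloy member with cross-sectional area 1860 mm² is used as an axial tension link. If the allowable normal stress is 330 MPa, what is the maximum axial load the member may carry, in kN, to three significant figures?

614 kN

P_max = σ_allow · A = 330 · 1860 = 613800 N = 613.8 kN.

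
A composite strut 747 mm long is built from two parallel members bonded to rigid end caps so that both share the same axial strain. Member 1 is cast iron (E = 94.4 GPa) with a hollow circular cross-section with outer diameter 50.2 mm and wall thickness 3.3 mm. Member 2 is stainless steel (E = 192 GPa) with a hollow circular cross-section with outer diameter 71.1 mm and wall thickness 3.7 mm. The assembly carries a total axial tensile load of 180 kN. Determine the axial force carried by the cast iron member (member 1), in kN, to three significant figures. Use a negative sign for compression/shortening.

42.1 kN

A_1 = 486.2 mm².
A_2 = 783.5 mm².
Equal strain + equilibrium ⇒ each member carries load in proportion to AE: A₁E₁ = 45900000 N, A₂E₂ = 150400000 N, ΣAE = 196300000 N.
F₁ = P·A₁E₁/ΣAE = 180000·45900000/196300000 = 42080 N.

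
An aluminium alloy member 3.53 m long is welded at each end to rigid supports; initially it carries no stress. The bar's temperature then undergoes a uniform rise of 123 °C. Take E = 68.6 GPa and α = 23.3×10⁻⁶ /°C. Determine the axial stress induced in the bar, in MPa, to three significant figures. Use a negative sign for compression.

Free thermal expansion αLΔT = 23.3e-6 · 3530 · 123 = 10.12 mm.
The walls impose strain ε = −(10.12)/3530 = -2.8659e-03; σ = Eε = 68600 · -2.8659e-03 = -196.6 MPa.

-197 MPa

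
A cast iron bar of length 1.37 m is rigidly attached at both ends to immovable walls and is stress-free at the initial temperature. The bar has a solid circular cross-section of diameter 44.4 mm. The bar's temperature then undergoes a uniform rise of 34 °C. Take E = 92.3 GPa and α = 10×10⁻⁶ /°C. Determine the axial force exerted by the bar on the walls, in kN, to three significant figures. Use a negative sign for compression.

Free thermal expansion αLΔT = 10e-6 · 1370 · 34 = 0.4658 mm.
The walls impose strain ε = −(0.4658)/1370 = -3.4000e-04; σ = Eε = 92300 · -3.4000e-04 = -31.38 MPa.
Wall reaction R = σ·A = -31.38·1548 = -48590 N = -48.59 kN.

-48.6 kN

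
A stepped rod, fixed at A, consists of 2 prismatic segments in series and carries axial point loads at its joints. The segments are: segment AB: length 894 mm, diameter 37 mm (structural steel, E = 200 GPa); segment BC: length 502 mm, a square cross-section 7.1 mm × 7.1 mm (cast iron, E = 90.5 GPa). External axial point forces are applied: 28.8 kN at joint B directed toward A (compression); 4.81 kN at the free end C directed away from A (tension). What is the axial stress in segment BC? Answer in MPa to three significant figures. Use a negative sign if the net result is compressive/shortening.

95.4 MPa

Internal axial forces (sectioning from the free end, tension +): N_BC = 4.81 kN, N_AB = -23.99 kN.
A_BC = 50.41 mm².
σ_BC = N_BC/A_BC = 4810/50.41 = 95.42 MPa.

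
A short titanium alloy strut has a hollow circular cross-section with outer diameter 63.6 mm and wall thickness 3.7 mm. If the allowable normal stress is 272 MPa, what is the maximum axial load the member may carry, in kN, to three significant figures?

189 kN

A = 696.3 mm².
P_max = σ_allow · A = 272 · 696.3 = 189400 N = 189.4 kN.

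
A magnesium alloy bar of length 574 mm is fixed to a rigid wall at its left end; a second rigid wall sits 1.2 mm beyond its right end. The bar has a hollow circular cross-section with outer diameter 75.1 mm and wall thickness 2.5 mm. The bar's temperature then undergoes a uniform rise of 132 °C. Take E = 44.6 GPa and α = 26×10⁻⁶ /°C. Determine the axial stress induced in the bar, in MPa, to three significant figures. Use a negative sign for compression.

-59.8 MPa

Free thermal expansion αLΔT = 26e-6 · 574 · 132 = 1.97 mm.
The walls engage after the gap closes; constrained expansion = 1.97 − 1.2 = 0.77 mm.
The walls impose strain ε = −(0.77)/574 = -1.3414e-03; σ = Eε = 44600 · -1.3414e-03 = -59.83 MPa.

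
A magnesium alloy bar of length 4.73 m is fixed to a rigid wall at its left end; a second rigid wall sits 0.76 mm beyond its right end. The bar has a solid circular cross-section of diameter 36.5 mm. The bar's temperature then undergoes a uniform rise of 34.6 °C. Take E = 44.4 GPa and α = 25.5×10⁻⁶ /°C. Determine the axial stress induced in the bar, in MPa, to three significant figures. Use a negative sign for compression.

-32.0 MPa

Free thermal expansion αLΔT = 25.5e-6 · 4730 · 34.6 = 4.173 mm.
The walls engage after the gap closes; constrained expansion = 4.173 − 0.76 = 3.413 mm.
The walls impose strain ε = −(3.413)/4730 = -7.2162e-04; σ = Eε = 44400 · -7.2162e-04 = -32.04 MPa.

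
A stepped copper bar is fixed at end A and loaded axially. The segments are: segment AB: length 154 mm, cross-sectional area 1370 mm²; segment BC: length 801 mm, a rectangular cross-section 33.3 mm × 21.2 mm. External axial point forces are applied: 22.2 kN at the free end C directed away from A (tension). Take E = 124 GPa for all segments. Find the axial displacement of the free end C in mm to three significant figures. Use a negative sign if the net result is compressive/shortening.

0.223 mm

Internal axial forces (sectioning from the free end, tension +): N_BC = 22.2 kN, N_AB = 22.2 kN.
A_BC = 706 mm².
δ_AB = 22200·154/(1370·124000) = 0.02012 mm
δ_BC = 22200·801/(706·124000) = 0.2031 mm
δ = Σδ_i = 0.2233 mm.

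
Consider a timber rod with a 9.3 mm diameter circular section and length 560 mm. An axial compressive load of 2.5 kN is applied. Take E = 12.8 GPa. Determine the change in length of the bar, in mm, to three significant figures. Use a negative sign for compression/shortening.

-1.61 mm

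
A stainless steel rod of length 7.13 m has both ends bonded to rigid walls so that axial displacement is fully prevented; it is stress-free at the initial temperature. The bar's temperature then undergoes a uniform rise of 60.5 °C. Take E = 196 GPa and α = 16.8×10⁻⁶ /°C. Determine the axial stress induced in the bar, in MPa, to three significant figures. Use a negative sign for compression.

-199 MPa

Free thermal expansion αLΔT = 16.8e-6 · 7130 · 60.5 = 7.247 mm.
The walls impose strain ε = −(7.247)/7130 = -1.0164e-03; σ = Eε = 196000 · -1.0164e-03 = -199.2 MPa.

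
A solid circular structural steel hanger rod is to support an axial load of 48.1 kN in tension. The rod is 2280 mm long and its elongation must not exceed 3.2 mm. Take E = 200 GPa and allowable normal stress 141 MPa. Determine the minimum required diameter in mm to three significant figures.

20.8 mm

Required area A ≥ P/σ_allow = 48100/141 = 341.1 mm².
For a solid circular section, d ≥ √(4A/π) = 20.84 mm.
Elongation limit: A ≥ PL/(Eδ_allow) = 48100·2280/(200000·3.2) = 171.4 mm² ⇒ d ≥ 14.77 mm.
The stress limit governs.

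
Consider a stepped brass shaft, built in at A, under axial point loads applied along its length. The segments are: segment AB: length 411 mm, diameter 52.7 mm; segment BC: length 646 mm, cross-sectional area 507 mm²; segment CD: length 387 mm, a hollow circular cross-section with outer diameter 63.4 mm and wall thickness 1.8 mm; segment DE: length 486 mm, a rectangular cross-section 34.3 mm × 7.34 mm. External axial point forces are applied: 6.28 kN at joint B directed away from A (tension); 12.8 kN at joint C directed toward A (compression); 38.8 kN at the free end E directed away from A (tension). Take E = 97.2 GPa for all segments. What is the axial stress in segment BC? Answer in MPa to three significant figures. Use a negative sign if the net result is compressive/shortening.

51.3 MPa

Internal axial forces (sectioning from the free end, tension +): N_DE = 38.8 kN, N_CD = 38.8 kN, N_BC = 26 kN, N_AB = 32.28 kN.
σ_BC = N_BC/A_BC = 26000/507 = 51.28 MPa.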